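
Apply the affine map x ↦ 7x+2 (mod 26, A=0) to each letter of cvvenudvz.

c(2): 7·2+2=16 → q
v(21): 7·21+2=149≡19 → t
v(21): 7·21+2=149≡19 → t
e(4): 7·4+2=30≡4 → e
n(13): 7·13+2=93≡15 → p
u(20): 7·20+2=142≡12 → m
d(3): 7·3+2=23 → x
v(21): 7·21+2=149≡19 → t
z(25): 7·25+2=177≡21 → v

qttepmxtv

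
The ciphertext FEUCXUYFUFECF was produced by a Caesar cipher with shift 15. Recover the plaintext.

F(5): 5−15=-10≡16 → Q
E(4): 4−15=-11≡15 → P
U(20): 20−15=5 → F
C(2): 2−15=-13≡13 → N
X(23): 23−15=8 → I
U(20): 20−15=5 → F
Y(24): 24−15=9 → J
F(5): 5−15=-10≡16 → Q
U(20): 20−15=5 → F
F(5): 5−15=-10≡16 → Q
E(4): 4−15=-11≡15 → P
C(2): 2−15=-13≡13 → N
F(5): 5−15=-10≡16 → Q

QPFNIFJQFQPNQ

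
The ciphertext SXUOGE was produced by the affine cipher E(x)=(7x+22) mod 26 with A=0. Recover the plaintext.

SPWKUQ

The inverse of 7 mod 26 is 15, since 7·15=105≡1. Apply D(y)=15·(y−22) mod 26:
S(18): 15·(18−22)=-60≡18 → S
X(23): 15·(23−22)=15 → P
U(20): 15·(20−22)=-30≡22 → W
O(14): 15·(14−22)=-120≡10 → K
G(6): 15·(6−22)=-240≡20 → U
E(4): 15·(4−22)=-270≡16 → Q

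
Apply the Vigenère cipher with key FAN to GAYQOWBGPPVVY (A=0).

LALVOJGGCUVID

Repeat the key across the message: FANFANFANFANF
G(6)+F(5): 11 → L
A(0)+A(0): 0 → A
Y(24)+N(13): 37≡11 → L
Q(16)+F(5): 21 → V
O(14)+A(0): 14 → O
W(22)+N(13): 35≡9 → J
B(1)+F(5): 6 → G
G(6)+A(0): 6 → G
P(15)+N(13): 28≡2 → C
P(15)+F(5): 20 → U
V(21)+A(0): 21 → V
V(21)+N(13): 34≡8 → I
Y(24)+F(5): 29≡3 → D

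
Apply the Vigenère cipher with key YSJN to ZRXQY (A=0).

Repeat the key across the message: YSJNY
Z(25)+Y(24): 49≡23 → X
R(17)+S(18): 35≡9 → J
X(23)+J(9): 32≡6 → G
Q(16)+N(13): 29≡3 → D
Y(24)+Y(24): 48≡22 → W

XJGDW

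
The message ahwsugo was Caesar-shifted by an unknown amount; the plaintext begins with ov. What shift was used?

12

From the crib: a(0)−o(14)=-14≡12, so the shift is 12.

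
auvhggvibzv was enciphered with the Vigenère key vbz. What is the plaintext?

ftwmfhahceu

Repeat the key across the ciphertext: vbzvbzvbzvb
a(0)−v(21): -21≡5 → f
u(20)−b(1): 19 → t
v(21)−z(25): -4≡22 → w
h(7)−v(21): -14≡12 → m
g(6)−b(1): 5 → f
g(6)−z(25): -19≡7 → h
v(21)−v(21): 0 → a
i(8)−b(1): 7 → h
b(1)−z(25): -24≡2 → c
z(25)−v(21): 4 → e
v(21)−b(1): 20 → u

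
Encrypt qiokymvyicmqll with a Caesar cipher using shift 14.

q(16): 16+14=30≡4 → e
i(8): 8+14=22 → w
o(14): 14+14=28≡2 → c
k(10): 10+14=24 → y
y(24): 24+14=38≡12 → m
m(12): 12+14=26≡0 → a
v(21): 21+14=35≡9 → j
y(24): 24+14=38≡12 → m
i(8): 8+14=22 → w
c(2): 2+14=16 → q
m(12): 12+14=26≡0 → a
q(16): 16+14=30≡4 → e
l(11): 11+14=25 → z
l(11): 11+14=25 → z

ewcymajmwqaezz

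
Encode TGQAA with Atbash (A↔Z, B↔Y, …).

GTJZZ

T(19) → G(6)
G(6) → T(19)
Q(16) → J(9)
A(0) → Z(25)
A(0) → Z(25)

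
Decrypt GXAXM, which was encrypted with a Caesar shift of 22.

KBEBQ

G(6): 6−22=-16≡10 → K
X(23): 23−22=1 → B
A(0): 0−22=-22≡4 → E
X(23): 23−22=1 → B
M(12): 12−22=-10≡16 → Q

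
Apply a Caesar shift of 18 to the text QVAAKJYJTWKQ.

Q(16): 16+18=34≡8 → I
V(21): 21+18=39≡13 → N
A(0): 0+18=18 → S
A(0): 0+18=18 → S
K(10): 10+18=28≡2 → C
J(9): 9+18=27≡1 → B
Y(24): 24+18=42≡16 → Q
J(9): 9+18=27≡1 → B
T(19): 19+18=37≡11 → L
W(22): 22+18=40≡14 → O
K(10): 10+18=28≡2 → C
Q(16): 16+18=34≡8 → I

INSSCBQBLOCI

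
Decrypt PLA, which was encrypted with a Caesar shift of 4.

P(15): 15−4=11 → L
L(11): 11−4=7 → H
A(0): 0−4=-4≡22 → W

LHW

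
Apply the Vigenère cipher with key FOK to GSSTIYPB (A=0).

Repeat the key across the message: FOKFOKFO
G(6)+F(5): 11 → L
S(18)+O(14): 32≡6 → G
S(18)+K(10): 28≡2 → C
T(19)+F(5): 24 → Y
I(8)+O(14): 22 → W
Y(24)+K(10): 34≡8 → I
P(15)+F(5): 20 → U
B(1)+O(14): 15 → P

LGCYWIUP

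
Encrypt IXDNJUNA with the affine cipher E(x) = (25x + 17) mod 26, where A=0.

JUOEIXER

I(8): 25·8+17=217≡9 → J
X(23): 25·23+17=592≡20 → U
D(3): 25·3+17=92≡14 → O
N(13): 25·13+17=342≡4 → E
J(9): 25·9+17=242≡8 → I
U(20): 25·20+17=517≡23 → X
N(13): 25·13+17=342≡4 → E
A(0): 25·0+17=17 → R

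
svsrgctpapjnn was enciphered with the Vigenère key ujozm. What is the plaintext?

ymesuikbbdpez

Repeat the key across the ciphertext: ujozmujozmujo
s(18)−u(20): -2≡24 → y
v(21)−j(9): 12 → m
s(18)−o(14): 4 → e
r(17)−z(25): -8≡18 → s
g(6)−m(12): -6≡20 → u
c(2)−u(20): -18≡8 → i
t(19)−j(9): 10 → k
p(15)−o(14): 1 → b
a(0)−z(25): -25≡1 → b
p(15)−m(12): 3 → d
j(9)−u(20): -11≡15 → p
n(13)−j(9): 4 → e
n(13)−o(14): -1≡25 → z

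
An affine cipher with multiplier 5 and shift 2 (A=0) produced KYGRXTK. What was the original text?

MUGDZTM

The inverse of 5 mod 26 is 21, since 5·21=105≡1. Apply D(y)=21·(y−2) mod 26:
K(10): 21·(10−2)=168≡12 → M
Y(24): 21·(24−2)=462≡20 → U
G(6): 21·(6−2)=84≡6 → G
R(17): 21·(17−2)=315≡3 → D
X(23): 21·(23−2)=441≡25 → Z
T(19): 21·(19−2)=357≡19 → T
K(10): 21·(10−2)=168≡12 → M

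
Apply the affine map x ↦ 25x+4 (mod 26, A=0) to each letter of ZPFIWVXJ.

Z(25): 25·25+4=629≡5 → F
P(15): 25·15+4=379≡15 → P
F(5): 25·5+4=129≡25 → Z
I(8): 25·8+4=204≡22 → W
W(22): 25·22+4=554≡8 → I
V(21): 25·21+4=529≡9 → J
X(23): 25·23+4=579≡7 → H
J(9): 25·9+4=229≡21 → V

FPZWIJHV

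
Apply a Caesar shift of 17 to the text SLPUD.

S(18): 18+17=35≡9 → J
L(11): 11+17=28≡2 → C
P(15): 15+17=32≡6 → G
U(20): 20+17=37≡11 → L
D(3): 3+17=20 → U

JCGLU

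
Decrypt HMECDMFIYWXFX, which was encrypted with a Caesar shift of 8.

ZEWUVEXAQOPXP

H(7): 7−8=-1≡25 → Z
M(12): 12−8=4 → E
E(4): 4−8=-4≡22 → W
C(2): 2−8=-6≡20 → U
D(3): 3−8=-5≡21 → V
M(12): 12−8=4 → E
F(5): 5−8=-3≡23 → X
I(8): 8−8=0 → A
Y(24): 24−8=16 → Q
W(22): 22−8=14 → O
X(23): 23−8=15 → P
F(5): 5−8=-3≡23 → X
X(23): 23−8=15 → P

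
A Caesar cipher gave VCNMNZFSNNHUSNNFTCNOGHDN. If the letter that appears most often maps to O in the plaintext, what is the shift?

25

The most frequent ciphertext letter is N (appears 8 times).
N is position 13; O is position 14.
Shift = -1≡25.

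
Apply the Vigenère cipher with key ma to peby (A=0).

Repeat the key across the message: mama
p(15)+m(12): 27≡1 → b
e(4)+a(0): 4 → e
b(1)+m(12): 13 → n
y(24)+a(0): 24 → y

beny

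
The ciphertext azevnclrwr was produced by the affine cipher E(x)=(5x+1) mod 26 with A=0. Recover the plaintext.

fklesvcyzy

The inverse of 5 mod 26 is 21, since 5·21=105≡1. Apply D(y)=21·(y−1) mod 26:
a(0): 21·(0−1)=-21≡5 → f
z(25): 21·(25−1)=504≡10 → k
e(4): 21·(4−1)=63≡11 → l
v(21): 21·(21−1)=420≡4 → e
n(13): 21·(13−1)=252≡18 → s
c(2): 21·(2−1)=21 → v
l(11): 21·(11−1)=210≡2 → c
r(17): 21·(17−1)=336≡24 → y
w(22): 21·(22−1)=441≡25 → z
r(17): 21·(17−1)=336≡24 → y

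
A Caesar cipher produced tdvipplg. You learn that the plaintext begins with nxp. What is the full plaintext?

From the crib: t(19)−n(13)=6, so the shift is 6.
Subtract 6 from each ciphertext letter:
t(19): 19−6=13 → n
d(3): 3−6=-3≡23 → x
v(21): 21−6=15 → p
i(8): 8−6=2 → c
p(15): 15−6=9 → j
p(15): 15−6=9 → j
l(11): 11−6=5 → f
g(6): 6−6=0 → a

nxpcjjfa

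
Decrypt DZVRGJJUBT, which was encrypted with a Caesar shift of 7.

WSOKZCCNUM

D(3): 3−7=-4≡22 → W
Z(25): 25−7=18 → S
V(21): 21−7=14 → O
R(17): 17−7=10 → K
G(6): 6−7=-1≡25 → Z
J(9): 9−7=2 → C
J(9): 9−7=2 → C
U(20): 20−7=13 → N
B(1): 1−7=-6≡20 → U
T(19): 19−7=12 → M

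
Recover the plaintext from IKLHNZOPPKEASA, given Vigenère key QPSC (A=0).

Repeat the key across the ciphertext: QPSCQPSCQPSCQP
I(8)−Q(16): -8≡18 → S
K(10)−P(15): -5≡21 → V
L(11)−S(18): -7≡19 → T
H(7)−C(2): 5 → F
N(13)−Q(16): -3≡23 → X
Z(25)−P(15): 10 → K
O(14)−S(18): -4≡22 → W
P(15)−C(2): 13 → N
P(15)−Q(16): -1≡25 → Z
K(10)−P(15): -5≡21 → V
E(4)−S(18): -14≡12 → M
A(0)−C(2): -2≡24 → Y
S(18)−Q(16): 2 → C
A(0)−P(15): -15≡11 → L

SVTFXKWNZVMYCL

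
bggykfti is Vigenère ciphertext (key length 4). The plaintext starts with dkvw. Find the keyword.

ywlc

Subtract each crib letter from the matching ciphertext letter (mod 26):
b(1)−d(3)=-2≡24 → y
g(6)−k(10)=-4≡22 → w
g(6)−v(21)=-15≡11 → l
y(24)−w(22)=2 → c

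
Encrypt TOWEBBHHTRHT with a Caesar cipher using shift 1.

T(19): 19+1=20 → U
O(14): 14+1=15 → P
W(22): 22+1=23 → X
E(4): 4+1=5 → F
B(1): 1+1=2 → C
B(1): 1+1=2 → C
H(7): 7+1=8 → I
H(7): 7+1=8 → I
T(19): 19+1=20 → U
R(17): 17+1=18 → S
H(7): 7+1=8 → I
T(19): 19+1=20 → U

UPXFCCIIUSIU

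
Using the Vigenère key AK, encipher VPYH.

Repeat the key across the message: AKAK
V(21)+A(0): 21 → V
P(15)+K(10): 25 → Z
Y(24)+A(0): 24 → Y
H(7)+K(10): 17 → R

VZYR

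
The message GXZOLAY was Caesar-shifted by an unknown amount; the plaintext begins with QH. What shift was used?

16

From the crib: G(6)−Q(16)=-10≡16, so the shift is 16.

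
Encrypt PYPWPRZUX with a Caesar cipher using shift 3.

SBSZSUCXA

P(15): 15+3=18 → S
Y(24): 24+3=27≡1 → B
P(15): 15+3=18 → S
W(22): 22+3=25 → Z
P(15): 15+3=18 → S
R(17): 17+3=20 → U
Z(25): 25+3=28≡2 → C
U(20): 20+3=23 → X
X(23): 23+3=26≡0 → A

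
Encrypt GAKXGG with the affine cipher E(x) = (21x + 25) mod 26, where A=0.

G(6): 21·6+25=151≡21 → V
A(0): 21·0+25=25 → Z
K(10): 21·10+25=235≡1 → B
X(23): 21·23+25=508≡14 → O
G(6): 21·6+25=151≡21 → V
G(6): 21·6+25=151≡21 → V

VZBOVV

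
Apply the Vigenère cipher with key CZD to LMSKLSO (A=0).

NLVMKVQ

Repeat the key across the message: CZDCZDC
L(11)+C(2): 13 → N
M(12)+Z(25): 37≡11 → L
S(18)+D(3): 21 → V
K(10)+C(2): 12 → M
L(11)+Z(25): 36≡10 → K
S(18)+D(3): 21 → V
O(14)+C(2): 16 → Q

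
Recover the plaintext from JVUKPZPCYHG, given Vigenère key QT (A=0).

Repeat the key across the ciphertext: QTQTQTQTQTQ
J(9)−Q(16): -7≡19 → T
V(21)−T(19): 2 → C
U(20)−Q(16): 4 → E
K(10)−T(19): -9≡17 → R
P(15)−Q(16): -1≡25 → Z
Z(25)−T(19): 6 → G
P(15)−Q(16): -1≡25 → Z
C(2)−T(19): -17≡9 → J
Y(24)−Q(16): 8 → I
H(7)−T(19): -12≡14 → O
G(6)−Q(16): -10≡16 → Q

TCERZGZJIOQ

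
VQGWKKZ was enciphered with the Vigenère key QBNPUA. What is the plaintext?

FPTHQKJ

Repeat the key across the ciphertext: QBNPUAQ
V(21)−Q(16): 5 → F
Q(16)−B(1): 15 → P
G(6)−N(13): -7≡19 → T
W(22)−P(15): 7 → H
K(10)−U(20): -10≡16 → Q
K(10)−A(0): 10 → K
Z(25)−Q(16): 9 → J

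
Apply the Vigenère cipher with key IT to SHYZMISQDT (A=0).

AAGSUBAJLM

Repeat the key across the message: ITITITITIT
S(18)+I(8): 26≡0 → A
H(7)+T(19): 26≡0 → A
Y(24)+I(8): 32≡6 → G
Z(25)+T(19): 44≡18 → S
M(12)+I(8): 20 → U
I(8)+T(19): 27≡1 → B
S(18)+I(8): 26≡0 → A
Q(16)+T(19): 35≡9 → J
D(3)+I(8): 11 → L
T(19)+T(19): 38≡12 → M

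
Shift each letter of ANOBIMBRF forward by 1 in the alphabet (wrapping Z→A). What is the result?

BOPCJNCSG

A(0): 0+1=1 → B
N(13): 13+1=14 → O
O(14): 14+1=15 → P
B(1): 1+1=2 → C
I(8): 8+1=9 → J
M(12): 12+1=13 → N
B(1): 1+1=2 → C
R(17): 17+1=18 → S
F(5): 5+1=6 → G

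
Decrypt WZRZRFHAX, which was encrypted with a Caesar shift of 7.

PSKSKYATQ

W(22): 22−7=15 → P
Z(25): 25−7=18 → S
R(17): 17−7=10 → K
Z(25): 25−7=18 → S
R(17): 17−7=10 → K
F(5): 5−7=-2≡24 → Y
H(7): 7−7=0 → A
A(0): 0−7=-7≡19 → T
X(23): 23−7=16 → Q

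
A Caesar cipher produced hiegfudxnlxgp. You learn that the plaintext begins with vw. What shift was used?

From the crib: h(7)−v(21)=-14≡12, so the shift is 12.

12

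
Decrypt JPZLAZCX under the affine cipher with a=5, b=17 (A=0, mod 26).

OKMEHMXW

The inverse of 5 mod 26 is 21, since 5·21=105≡1. Apply D(y)=21·(y−17) mod 26:
J(9): 21·(9−17)=-168≡14 → O
P(15): 21·(15−17)=-42≡10 → K
Z(25): 21·(25−17)=168≡12 → M
L(11): 21·(11−17)=-126≡4 → E
A(0): 21·(0−17)=-357≡7 → H
Z(25): 21·(25−17)=168≡12 → M
C(2): 21·(2−17)=-315≡23 → X
X(23): 21·(23−17)=126≡22 → W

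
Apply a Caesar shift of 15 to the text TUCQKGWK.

T(19): 19+15=34≡8 → I
U(20): 20+15=35≡9 → J
C(2): 2+15=17 → R
Q(16): 16+15=31≡5 → F
K(10): 10+15=25 → Z
G(6): 6+15=21 → V
W(22): 22+15=37≡11 → L
K(10): 10+15=25 → Z

IJRFZVLZ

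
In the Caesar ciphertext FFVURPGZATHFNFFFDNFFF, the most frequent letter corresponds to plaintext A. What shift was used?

The most frequent ciphertext letter is F (appears 9 times).
F is position 5; A is position 0.
Shift = 5.

5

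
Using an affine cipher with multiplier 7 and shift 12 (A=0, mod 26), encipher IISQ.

QQIU

I(8): 7·8+12=68≡16 → Q
I(8): 7·8+12=68≡16 → Q
S(18): 7·18+12=138≡8 → I
Q(16): 7·16+12=124≡20 → U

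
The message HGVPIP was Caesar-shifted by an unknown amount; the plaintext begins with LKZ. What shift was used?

22

From the crib: H(7)−L(11)=-4≡22, so the shift is 22.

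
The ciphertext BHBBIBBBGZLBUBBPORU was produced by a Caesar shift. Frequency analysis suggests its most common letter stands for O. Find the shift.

13

The most frequent ciphertext letter is B (appears 9 times).
B is position 1; O is position 14.
Shift = -13≡13.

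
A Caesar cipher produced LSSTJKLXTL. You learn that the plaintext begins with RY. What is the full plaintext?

From the crib: L(11)−R(17)=-6≡20, so the shift is 20.
Subtract 20 from each ciphertext letter:
L(11): 11−20=-9≡17 → R
S(18): 18−20=-2≡24 → Y
S(18): 18−20=-2≡24 → Y
T(19): 19−20=-1≡25 → Z
J(9): 9−20=-11≡15 → P
K(10): 10−20=-10≡16 → Q
L(11): 11−20=-9≡17 → R
X(23): 23−20=3 → D
T(19): 19−20=-1≡25 → Z
L(11): 11−20=-9≡17 → R

RYYZPQRDZR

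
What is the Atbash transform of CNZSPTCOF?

XMAHKGXLU

C(2) → X(23)
N(13) → M(12)
Z(25) → A(0)
S(18) → H(7)
P(15) → K(10)
T(19) → G(6)
C(2) → X(23)
O(14) → L(11)
F(5) → U(20)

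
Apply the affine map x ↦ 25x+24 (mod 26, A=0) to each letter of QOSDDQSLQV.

Q(16): 25·16+24=424≡8 → I
O(14): 25·14+24=374≡10 → K
S(18): 25·18+24=474≡6 → G
D(3): 25·3+24=99≡21 → V
D(3): 25·3+24=99≡21 → V
Q(16): 25·16+24=424≡8 → I
S(18): 25·18+24=474≡6 → G
L(11): 25·11+24=299≡13 → N
Q(16): 25·16+24=424≡8 → I
V(21): 25·21+24=549≡3 → D

IKGVVIGNID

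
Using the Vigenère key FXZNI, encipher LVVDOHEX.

Repeat the key across the message: FXZNIFXZ
L(11)+F(5): 16 → Q
V(21)+X(23): 44≡18 → S
V(21)+Z(25): 46≡20 → U
D(3)+N(13): 16 → Q
O(14)+I(8): 22 → W
H(7)+F(5): 12 → M
E(4)+X(23): 27≡1 → B
X(23)+Z(25): 48≡22 → W

QSUQWMBW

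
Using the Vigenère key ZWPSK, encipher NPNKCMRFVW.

MLCCMLNUNG

Repeat the key across the message: ZWPSKZWPSK
N(13)+Z(25): 38≡12 → M
P(15)+W(22): 37≡11 → L
N(13)+P(15): 28≡2 → C
K(10)+S(18): 28≡2 → C
C(2)+K(10): 12 → M
M(12)+Z(25): 37≡11 → L
R(17)+W(22): 39≡13 → N
F(5)+P(15): 20 → U
V(21)+S(18): 39≡13 → N
W(22)+K(10): 32≡6 → G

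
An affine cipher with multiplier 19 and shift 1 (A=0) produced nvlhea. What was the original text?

The inverse of 19 mod 26 is 11, since 19·11=209≡1. Apply D(y)=11·(y−1) mod 26:
n(13): 11·(13−1)=132≡2 → c
v(21): 11·(21−1)=220≡12 → m
l(11): 11·(11−1)=110≡6 → g
h(7): 11·(7−1)=66≡14 → o
e(4): 11·(4−1)=33≡7 → h
a(0): 11·(0−1)=-11≡15 → p

cmgohp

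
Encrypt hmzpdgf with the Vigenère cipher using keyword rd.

Repeat the key across the message: rdrdrdr
h(7)+r(17): 24 → y
m(12)+d(3): 15 → p
z(25)+r(17): 42≡16 → q
p(15)+d(3): 18 → s
d(3)+r(17): 20 → u
g(6)+d(3): 9 → j
f(5)+r(17): 22 → w

ypqsujw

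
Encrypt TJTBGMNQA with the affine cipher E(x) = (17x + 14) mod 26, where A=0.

T(19): 17·19+14=337≡25 → Z
J(9): 17·9+14=167≡11 → L
T(19): 17·19+14=337≡25 → Z
B(1): 17·1+14=31≡5 → F
G(6): 17·6+14=116≡12 → M
M(12): 17·12+14=218≡10 → K
N(13): 17·13+14=235≡1 → B
Q(16): 17·16+14=286≡0 → A
A(0): 17·0+14=14 → O

ZLZFMKBAO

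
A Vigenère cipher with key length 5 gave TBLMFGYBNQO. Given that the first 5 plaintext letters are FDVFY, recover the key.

Subtract each crib letter from the matching ciphertext letter (mod 26):
T(19)−F(5)=14 → O
B(1)−D(3)=-2≡24 → Y
L(11)−V(21)=-10≡16 → Q
M(12)−F(5)=7 → H
F(5)−Y(24)=-19≡7 → H

OYQHH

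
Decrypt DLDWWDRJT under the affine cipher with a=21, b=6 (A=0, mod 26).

The inverse of 21 mod 26 is 5, since 21·5=105≡1. Apply D(y)=5·(y−6) mod 26:
D(3): 5·(3−6)=-15≡11 → L
L(11): 5·(11−6)=25 → Z
D(3): 5·(3−6)=-15≡11 → L
W(22): 5·(22−6)=80≡2 → C
W(22): 5·(22−6)=80≡2 → C
D(3): 5·(3−6)=-15≡11 → L
R(17): 5·(17−6)=55≡3 → D
J(9): 5·(9−6)=15 → P
T(19): 5·(19−6)=65≡13 → N

LZLCCLDPN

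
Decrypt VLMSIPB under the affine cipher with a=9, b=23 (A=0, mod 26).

The inverse of 9 mod 26 is 3, since 9·3=27≡1. Apply D(y)=3·(y−23) mod 26:
V(21): 3·(21−23)=-6≡20 → U
L(11): 3·(11−23)=-36≡16 → Q
M(12): 3·(12−23)=-33≡19 → T
S(18): 3·(18−23)=-15≡11 → L
I(8): 3·(8−23)=-45≡7 → H
P(15): 3·(15−23)=-24≡2 → C
B(1): 3·(1−23)=-66≡12 → M

UQTLHCM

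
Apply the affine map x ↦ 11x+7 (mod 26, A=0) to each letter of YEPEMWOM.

LZQZJPFJ

Y(24): 11·24+7=271≡11 → L
E(4): 11·4+7=51≡25 → Z
P(15): 11·15+7=172≡16 → Q
E(4): 11·4+7=51≡25 → Z
M(12): 11·12+7=139≡9 → J
W(22): 11·22+7=249≡15 → P
O(14): 11·14+7=161≡5 → F
M(12): 11·12+7=139≡9 → J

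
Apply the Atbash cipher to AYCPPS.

ZBXKKH

A(0) → Z(25)
Y(24) → B(1)
C(2) → X(23)
P(15) → K(10)
P(15) → K(10)
S(18) → H(7)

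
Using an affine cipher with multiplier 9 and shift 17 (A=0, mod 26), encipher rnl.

oem

r(17): 9·17+17=170≡14 → o
n(13): 9·13+17=134≡4 → e
l(11): 9·11+17=116≡12 → m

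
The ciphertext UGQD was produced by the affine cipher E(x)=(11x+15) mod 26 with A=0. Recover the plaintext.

The inverse of 11 mod 26 is 19, since 11·19=209≡1. Apply D(y)=19·(y−15) mod 26:
U(20): 19·(20−15)=95≡17 → R
G(6): 19·(6−15)=-171≡11 → L
Q(16): 19·(16−15)=19 → T
D(3): 19·(3−15)=-228≡6 → G

RLTG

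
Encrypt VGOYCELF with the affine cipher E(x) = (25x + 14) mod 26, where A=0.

V(21): 25·21+14=539≡19 → T
G(6): 25·6+14=164≡8 → I
O(14): 25·14+14=364≡0 → A
Y(24): 25·24+14=614≡16 → Q
C(2): 25·2+14=64≡12 → M
E(4): 25·4+14=114≡10 → K
L(11): 25·11+14=289≡3 → D
F(5): 25·5+14=139≡9 → J

TIAQMKDJ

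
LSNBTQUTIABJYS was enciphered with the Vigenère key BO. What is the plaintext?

Repeat the key across the ciphertext: BOBOBOBOBOBOBO
L(11)−B(1): 10 → K
S(18)−O(14): 4 → E
N(13)−B(1): 12 → M
B(1)−O(14): -13≡13 → N
T(19)−B(1): 18 → S
Q(16)−O(14): 2 → C
U(20)−B(1): 19 → T
T(19)−O(14): 5 → F
I(8)−B(1): 7 → H
A(0)−O(14): -14≡12 → M
B(1)−B(1): 0 → A
J(9)−O(14): -5≡21 → V
Y(24)−B(1): 23 → X
S(18)−O(14): 4 → E

KEMNSCTFHMAVXE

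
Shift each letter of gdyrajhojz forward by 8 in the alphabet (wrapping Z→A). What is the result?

olgzirpwrh

g(6): 6+8=14 → o
d(3): 3+8=11 → l
y(24): 24+8=32≡6 → g
r(17): 17+8=25 → z
a(0): 0+8=8 → i
j(9): 9+8=17 → r
h(7): 7+8=15 → p
o(14): 14+8=22 → w
j(9): 9+8=17 → r
z(25): 25+8=33≡7 → h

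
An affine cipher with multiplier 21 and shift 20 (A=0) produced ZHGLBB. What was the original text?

The inverse of 21 mod 26 is 5, since 21·5=105≡1. Apply D(y)=5·(y−20) mod 26:
Z(25): 5·(25−20)=25 → Z
H(7): 5·(7−20)=-65≡13 → N
G(6): 5·(6−20)=-70≡8 → I
L(11): 5·(11−20)=-45≡7 → H
B(1): 5·(1−20)=-95≡9 → J
B(1): 5·(1−20)=-95≡9 → J

ZNIHJJ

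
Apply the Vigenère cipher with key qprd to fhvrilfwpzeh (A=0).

vwmuyawzfovk

Repeat the key across the message: qprdqprdqprd
f(5)+q(16): 21 → v
h(7)+p(15): 22 → w
v(21)+r(17): 38≡12 → m
r(17)+d(3): 20 → u
i(8)+q(16): 24 → y
l(11)+p(15): 26≡0 → a
f(5)+r(17): 22 → w
w(22)+d(3): 25 → z
p(15)+q(16): 31≡5 → f
z(25)+p(15): 40≡14 → o
e(4)+r(17): 21 → v
h(7)+d(3): 10 → k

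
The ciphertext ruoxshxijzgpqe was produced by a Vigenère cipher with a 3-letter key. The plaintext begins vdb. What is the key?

wrn

Subtract each crib letter from the matching ciphertext letter (mod 26):
r(17)−v(21)=-4≡22 → w
u(20)−d(3)=17 → r
o(14)−b(1)=13 → n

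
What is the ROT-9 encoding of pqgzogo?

p(15): 15+9=24 → y
q(16): 16+9=25 → z
g(6): 6+9=15 → p
z(25): 25+9=34≡8 → i
o(14): 14+9=23 → x
g(6): 6+9=15 → p
o(14): 14+9=23 → x

yzpixpx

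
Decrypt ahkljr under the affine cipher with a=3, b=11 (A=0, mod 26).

fqraic

The inverse of 3 mod 26 is 9, since 3·9=27≡1. Apply D(y)=9·(y−11) mod 26:
a(0): 9·(0−11)=-99≡5 → f
h(7): 9·(7−11)=-36≡16 → q
k(10): 9·(10−11)=-9≡17 → r
l(11): 9·(11−11)=0 → a
j(9): 9·(9−11)=-18≡8 → i
r(17): 9·(17−11)=54≡2 → c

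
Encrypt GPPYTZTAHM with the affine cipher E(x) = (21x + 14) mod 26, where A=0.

KRRYXTXOFG

G(6): 21·6+14=140≡10 → K
P(15): 21·15+14=329≡17 → R
P(15): 21·15+14=329≡17 → R
Y(24): 21·24+14=518≡24 → Y
T(19): 21·19+14=413≡23 → X
Z(25): 21·25+14=539≡19 → T
T(19): 21·19+14=413≡23 → X
A(0): 21·0+14=14 → O
H(7): 21·7+14=161≡5 → F
M(12): 21·12+14=266≡6 → G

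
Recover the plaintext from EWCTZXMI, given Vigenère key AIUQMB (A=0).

EOIDNWMA

Repeat the key across the ciphertext: AIUQMBAI
E(4)−A(0): 4 → E
W(22)−I(8): 14 → O
C(2)−U(20): -18≡8 → I
T(19)−Q(16): 3 → D
Z(25)−M(12): 13 → N
X(23)−B(1): 22 → W
M(12)−A(0): 12 → M
I(8)−I(8): 0 → A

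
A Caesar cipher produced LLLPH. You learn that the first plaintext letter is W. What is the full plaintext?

WWWAS

From the crib: L(11)−W(22)=-11≡15, so the shift is 15.
Subtract 15 from each ciphertext letter:
L(11): 11−15=-4≡22 → W
L(11): 11−15=-4≡22 → W
L(11): 11−15=-4≡22 → W
P(15): 15−15=0 → A
H(7): 7−15=-8≡18 → S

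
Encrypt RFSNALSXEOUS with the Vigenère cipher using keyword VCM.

MHEICXNZQJWE

Repeat the key across the message: VCMVCMVCMVCM
R(17)+V(21): 38≡12 → M
F(5)+C(2): 7 → H
S(18)+M(12): 30≡4 → E
N(13)+V(21): 34≡8 → I
A(0)+C(2): 2 → C
L(11)+M(12): 23 → X
S(18)+V(21): 39≡13 → N
X(23)+C(2): 25 → Z
E(4)+M(12): 16 → Q
O(14)+V(21): 35≡9 → J
U(20)+C(2): 22 → W
S(18)+M(12): 30≡4 → E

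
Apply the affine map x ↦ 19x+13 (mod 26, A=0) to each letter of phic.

p(15): 19·15+13=298≡12 → m
h(7): 19·7+13=146≡16 → q
i(8): 19·8+13=165≡9 → j
c(2): 19·2+13=51≡25 → z

mqjz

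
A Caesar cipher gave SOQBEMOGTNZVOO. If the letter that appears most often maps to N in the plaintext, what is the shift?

1

The most frequent ciphertext letter is O (appears 4 times).
O is position 14; N is position 13.
Shift = 1.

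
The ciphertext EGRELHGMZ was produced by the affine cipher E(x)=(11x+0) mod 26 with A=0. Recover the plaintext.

YKLYBDKUH

The inverse of 11 mod 26 is 19, since 11·19=209≡1. Apply D(y)=19·(y−0) mod 26:
E(4): 19·(4−0)=76≡24 → Y
G(6): 19·(6−0)=114≡10 → K
R(17): 19·(17−0)=323≡11 → L
E(4): 19·(4−0)=76≡24 → Y
L(11): 19·(11−0)=209≡1 → B
H(7): 19·(7−0)=133≡3 → D
G(6): 19·(6−0)=114≡10 → K
M(12): 19·(12−0)=228≡20 → U
Z(25): 19·(25−0)=475≡7 → H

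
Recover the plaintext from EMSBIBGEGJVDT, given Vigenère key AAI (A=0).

EMKBITGEYJVVT

Repeat the key across the ciphertext: AAIAAIAAIAAIA
E(4)−A(0): 4 → E
M(12)−A(0): 12 → M
S(18)−I(8): 10 → K
B(1)−A(0): 1 → B
I(8)−A(0): 8 → I
B(1)−I(8): -7≡19 → T
G(6)−A(0): 6 → G
E(4)−A(0): 4 → E
G(6)−I(8): -2≡24 → Y
J(9)−A(0): 9 → J
V(21)−A(0): 21 → V
D(3)−I(8): -5≡21 → V
T(19)−A(0): 19 → T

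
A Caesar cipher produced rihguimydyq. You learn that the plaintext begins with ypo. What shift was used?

19

From the crib: r(17)−y(24)=-7≡19, so the shift is 19.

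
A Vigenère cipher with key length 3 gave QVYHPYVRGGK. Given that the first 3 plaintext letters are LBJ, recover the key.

FUP

Subtract each crib letter from the matching ciphertext letter (mod 26):
Q(16)−L(11)=5 → F
V(21)−B(1)=20 → U
Y(24)−J(9)=15 → P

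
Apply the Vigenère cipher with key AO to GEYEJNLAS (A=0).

GSYSJBLOS

Repeat the key across the message: AOAOAOAOA
G(6)+A(0): 6 → G
E(4)+O(14): 18 → S
Y(24)+A(0): 24 → Y
E(4)+O(14): 18 → S
J(9)+A(0): 9 → J
N(13)+O(14): 27≡1 → B
L(11)+A(0): 11 → L
A(0)+O(14): 14 → O
S(18)+A(0): 18 → S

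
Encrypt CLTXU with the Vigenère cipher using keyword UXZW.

WISTO

Repeat the key across the message: UXZWU
C(2)+U(20): 22 → W
L(11)+X(23): 34≡8 → I
T(19)+Z(25): 44≡18 → S
X(23)+W(22): 45≡19 → T
U(20)+U(20): 40≡14 → O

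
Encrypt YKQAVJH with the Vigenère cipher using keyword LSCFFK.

JCSFATS

Repeat the key across the message: LSCFFKL
Y(24)+L(11): 35≡9 → J
K(10)+S(18): 28≡2 → C
Q(16)+C(2): 18 → S
A(0)+F(5): 5 → F
V(21)+F(5): 26≡0 → A
J(9)+K(10): 19 → T
H(7)+L(11): 18 → S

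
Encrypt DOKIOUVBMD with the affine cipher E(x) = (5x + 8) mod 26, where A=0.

XAGWAEJNQX

D(3): 5·3+8=23 → X
O(14): 5·14+8=78≡0 → A
K(10): 5·10+8=58≡6 → G
I(8): 5·8+8=48≡22 → W
O(14): 5·14+8=78≡0 → A
U(20): 5·20+8=108≡4 → E
V(21): 5·21+8=113≡9 → J
B(1): 5·1+8=13 → N
M(12): 5·12+8=68≡16 → Q
D(3): 5·3+8=23 → X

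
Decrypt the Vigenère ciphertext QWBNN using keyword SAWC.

YWFLV

Repeat the key across the ciphertext: SAWCS
Q(16)−S(18): -2≡24 → Y
W(22)−A(0): 22 → W
B(1)−W(22): -21≡5 → F
N(13)−C(2): 11 → L
N(13)−S(18): -5≡21 → V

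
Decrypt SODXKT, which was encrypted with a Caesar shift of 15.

DZOIVE

S(18): 18−15=3 → D
O(14): 14−15=-1≡25 → Z
D(3): 3−15=-12≡14 → O
X(23): 23−15=8 → I
K(10): 10−15=-5≡21 → V
T(19): 19−15=4 → E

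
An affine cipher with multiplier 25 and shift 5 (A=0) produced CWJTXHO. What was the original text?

The inverse of 25 mod 26 is 25, since 25·25=625≡1. Apply D(y)=25·(y−5) mod 26:
C(2): 25·(2−5)=-75≡3 → D
W(22): 25·(22−5)=425≡9 → J
J(9): 25·(9−5)=100≡22 → W
T(19): 25·(19−5)=350≡12 → M
X(23): 25·(23−5)=450≡8 → I
H(7): 25·(7−5)=50≡24 → Y
O(14): 25·(14−5)=225≡17 → R

DJWMIYR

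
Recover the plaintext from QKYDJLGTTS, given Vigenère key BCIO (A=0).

PIQPIJYFSQ

Repeat the key across the ciphertext: BCIOBCIOBC
Q(16)−B(1): 15 → P
K(10)−C(2): 8 → I
Y(24)−I(8): 16 → Q
D(3)−O(14): -11≡15 → P
J(9)−B(1): 8 → I
L(11)−C(2): 9 → J
G(6)−I(8): -2≡24 → Y
T(19)−O(14): 5 → F
T(19)−B(1): 18 → S
S(18)−C(2): 16 → Q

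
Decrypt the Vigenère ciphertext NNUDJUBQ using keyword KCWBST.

DLYCRBRO

Repeat the key across the ciphertext: KCWBSTKC
N(13)−K(10): 3 → D
N(13)−C(2): 11 → L
U(20)−W(22): -2≡24 → Y
D(3)−B(1): 2 → C
J(9)−S(18): -9≡17 → R
U(20)−T(19): 1 → B
B(1)−K(10): -9≡17 → R
Q(16)−C(2): 14 → O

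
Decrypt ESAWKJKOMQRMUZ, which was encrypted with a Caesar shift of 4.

E(4): 4−4=0 → A
S(18): 18−4=14 → O
A(0): 0−4=-4≡22 → W
W(22): 22−4=18 → S
K(10): 10−4=6 → G
J(9): 9−4=5 → F
K(10): 10−4=6 → G
O(14): 14−4=10 → K
M(12): 12−4=8 → I
Q(16): 16−4=12 → M
R(17): 17−4=13 → N
M(12): 12−4=8 → I
U(20): 20−4=16 → Q
Z(25): 25−4=21 → V

AOWSGFGKIMNIQV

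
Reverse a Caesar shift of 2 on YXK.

Y(24): 24−2=22 → W
X(23): 23−2=21 → V
K(10): 10−2=8 → I

WVI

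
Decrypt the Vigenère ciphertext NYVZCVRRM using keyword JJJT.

EPMGTMIYD

Repeat the key across the ciphertext: JJJTJJJTJ
N(13)−J(9): 4 → E
Y(24)−J(9): 15 → P
V(21)−J(9): 12 → M
Z(25)−T(19): 6 → G
C(2)−J(9): -7≡19 → T
V(21)−J(9): 12 → M
R(17)−J(9): 8 → I
R(17)−T(19): -2≡24 → Y
M(12)−J(9): 3 → D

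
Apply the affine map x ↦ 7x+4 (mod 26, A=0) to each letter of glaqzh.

g(6): 7·6+4=46≡20 → u
l(11): 7·11+4=81≡3 → d
a(0): 7·0+4=4 → e
q(16): 7·16+4=116≡12 → m
z(25): 7·25+4=179≡23 → x
h(7): 7·7+4=53≡1 → b

udemxb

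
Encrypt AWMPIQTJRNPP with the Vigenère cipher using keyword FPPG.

Repeat the key across the message: FPPGFPPGFPPG
A(0)+F(5): 5 → F
W(22)+P(15): 37≡11 → L
M(12)+P(15): 27≡1 → B
P(15)+G(6): 21 → V
I(8)+F(5): 13 → N
Q(16)+P(15): 31≡5 → F
T(19)+P(15): 34≡8 → I
J(9)+G(6): 15 → P
R(17)+F(5): 22 → W
N(13)+P(15): 28≡2 → C
P(15)+P(15): 30≡4 → E
P(15)+G(6): 21 → V

FLBVNFIPWCEV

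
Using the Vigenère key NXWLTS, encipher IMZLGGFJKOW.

Repeat the key across the message: NXWLTSNXWLT
I(8)+N(13): 21 → V
M(12)+X(23): 35≡9 → J
Z(25)+W(22): 47≡21 → V
L(11)+L(11): 22 → W
G(6)+T(19): 25 → Z
G(6)+S(18): 24 → Y
F(5)+N(13): 18 → S
J(9)+X(23): 32≡6 → G
K(10)+W(22): 32≡6 → G
O(14)+L(11): 25 → Z
W(22)+T(19): 41≡15 → P

VJVWZYSGGZP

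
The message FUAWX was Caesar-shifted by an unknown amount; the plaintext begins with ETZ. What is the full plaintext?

ETZVW

From the crib: F(5)−E(4)=1, so the shift is 1.
Subtract 1 from each ciphertext letter:
F(5): 5−1=4 → E
U(20): 20−1=19 → T
A(0): 0−1=-1≡25 → Z
W(22): 22−1=21 → V
X(23): 23−1=22 → W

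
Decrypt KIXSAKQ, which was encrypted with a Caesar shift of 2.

IGVQYIO

K(10): 10−2=8 → I
I(8): 8−2=6 → G
X(23): 23−2=21 → V
S(18): 18−2=16 → Q
A(0): 0−2=-2≡24 → Y
K(10): 10−2=8 → I
Q(16): 16−2=14 → O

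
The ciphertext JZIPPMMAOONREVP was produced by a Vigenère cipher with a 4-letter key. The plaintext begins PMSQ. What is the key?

UNQZ

Subtract each crib letter from the matching ciphertext letter (mod 26):
J(9)−P(15)=-6≡20 → U
Z(25)−M(12)=13 → N
I(8)−S(18)=-10≡16 → Q
P(15)−Q(16)=-1≡25 → Z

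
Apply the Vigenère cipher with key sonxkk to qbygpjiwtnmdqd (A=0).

Repeat the key across the message: sonxkksonxkkso
q(16)+s(18): 34≡8 → i
b(1)+o(14): 15 → p
y(24)+n(13): 37≡11 → l
g(6)+x(23): 29≡3 → d
p(15)+k(10): 25 → z
j(9)+k(10): 19 → t
i(8)+s(18): 26≡0 → a
w(22)+o(14): 36≡10 → k
t(19)+n(13): 32≡6 → g
n(13)+x(23): 36≡10 → k
m(12)+k(10): 22 → w
d(3)+k(10): 13 → n
q(16)+s(18): 34≡8 → i
d(3)+o(14): 17 → r

ipldztakgkwnir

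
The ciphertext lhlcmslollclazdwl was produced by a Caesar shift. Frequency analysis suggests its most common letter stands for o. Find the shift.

The most frequent ciphertext letter is l (appears 7 times).
l is position 11; o is position 14.
Shift = -3≡23.

23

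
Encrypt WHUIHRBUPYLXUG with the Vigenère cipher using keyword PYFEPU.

Repeat the key across the message: PYFEPUPYFEPUPY
W(22)+P(15): 37≡11 → L
H(7)+Y(24): 31≡5 → F
U(20)+F(5): 25 → Z
I(8)+E(4): 12 → M
H(7)+P(15): 22 → W
R(17)+U(20): 37≡11 → L
B(1)+P(15): 16 → Q
U(20)+Y(24): 44≡18 → S
P(15)+F(5): 20 → U
Y(24)+E(4): 28≡2 → C
L(11)+P(15): 26≡0 → A
X(23)+U(20): 43≡17 → R
U(20)+P(15): 35≡9 → J
G(6)+Y(24): 30≡4 → E

LFZMWLQSUCARJE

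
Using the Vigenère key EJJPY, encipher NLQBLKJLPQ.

Repeat the key across the message: EJJPYEJJPY
N(13)+E(4): 17 → R
L(11)+J(9): 20 → U
Q(16)+J(9): 25 → Z
B(1)+P(15): 16 → Q
L(11)+Y(24): 35≡9 → J
K(10)+E(4): 14 → O
J(9)+J(9): 18 → S
L(11)+J(9): 20 → U
P(15)+P(15): 30≡4 → E
Q(16)+Y(24): 40≡14 → O

RUZQJOSUEO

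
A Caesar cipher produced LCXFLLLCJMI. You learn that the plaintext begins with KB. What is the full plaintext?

From the crib: L(11)−K(10)=1, so the shift is 1.
Subtract 1 from each ciphertext letter:
L(11): 11−1=10 → K
C(2): 2−1=1 → B
X(23): 23−1=22 → W
F(5): 5−1=4 → E
L(11): 11−1=10 → K
L(11): 11−1=10 → K
L(11): 11−1=10 → K
C(2): 2−1=1 → B
J(9): 9−1=8 → I
M(12): 12−1=11 → L
I(8): 8−1=7 → H

KBWEKKKBILH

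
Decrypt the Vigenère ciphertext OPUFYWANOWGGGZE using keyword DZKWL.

LQKJNTBDSLDHWDT

Repeat the key across the ciphertext: DZKWLDZKWLDZKWL
O(14)−D(3): 11 → L
P(15)−Z(25): -10≡16 → Q
U(20)−K(10): 10 → K
F(5)−W(22): -17≡9 → J
Y(24)−L(11): 13 → N
W(22)−D(3): 19 → T
A(0)−Z(25): -25≡1 → B
N(13)−K(10): 3 → D
O(14)−W(22): -8≡18 → S
W(22)−L(11): 11 → L
G(6)−D(3): 3 → D
G(6)−Z(25): -19≡7 → H
G(6)−K(10): -4≡22 → W
Z(25)−W(22): 3 → D
E(4)−L(11): -7≡19 → T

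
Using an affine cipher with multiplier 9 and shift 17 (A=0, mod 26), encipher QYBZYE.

Q(16): 9·16+17=161≡5 → F
Y(24): 9·24+17=233≡25 → Z
B(1): 9·1+17=26≡0 → A
Z(25): 9·25+17=242≡8 → I
Y(24): 9·24+17=233≡25 → Z
E(4): 9·4+17=53≡1 → B

FZAIZB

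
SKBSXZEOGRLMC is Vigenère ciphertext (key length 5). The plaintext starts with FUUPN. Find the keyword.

NQHDK

Subtract each crib letter from the matching ciphertext letter (mod 26):
S(18)−F(5)=13 → N
K(10)−U(20)=-10≡16 → Q
B(1)−U(20)=-19≡7 → H
S(18)−P(15)=3 → D
X(23)−N(13)=10 → K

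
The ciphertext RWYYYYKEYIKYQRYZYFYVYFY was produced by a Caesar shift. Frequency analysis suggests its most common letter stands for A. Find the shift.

24

The most frequent ciphertext letter is Y (appears 11 times).
Y is position 24; A is position 0.
Shift = 24.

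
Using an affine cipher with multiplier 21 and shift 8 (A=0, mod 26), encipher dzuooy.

d(3): 21·3+8=71≡19 → t
z(25): 21·25+8=533≡13 → n
u(20): 21·20+8=428≡12 → m
o(14): 21·14+8=302≡16 → q
o(14): 21·14+8=302≡16 → q
y(24): 21·24+8=512≡18 → s

tnmqqs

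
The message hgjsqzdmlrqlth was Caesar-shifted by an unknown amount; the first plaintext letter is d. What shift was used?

From the crib: h(7)−d(3)=4, so the shift is 4.

4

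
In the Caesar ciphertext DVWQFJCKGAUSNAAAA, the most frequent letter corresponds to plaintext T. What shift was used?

The most frequent ciphertext letter is A (appears 5 times).
A is position 0; T is position 19.
Shift = -19≡7.

7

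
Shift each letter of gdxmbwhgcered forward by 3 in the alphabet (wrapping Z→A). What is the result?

g(6): 6+3=9 → j
d(3): 3+3=6 → g
x(23): 23+3=26≡0 → a
m(12): 12+3=15 → p
b(1): 1+3=4 → e
w(22): 22+3=25 → z
h(7): 7+3=10 → k
g(6): 6+3=9 → j
c(2): 2+3=5 → f
e(4): 4+3=7 → h
r(17): 17+3=20 → u
e(4): 4+3=7 → h
d(3): 3+3=6 → g

jgapezkjfhuhg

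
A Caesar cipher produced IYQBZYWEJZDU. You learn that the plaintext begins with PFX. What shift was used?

From the crib: I(8)−P(15)=-7≡19, so the shift is 19.

19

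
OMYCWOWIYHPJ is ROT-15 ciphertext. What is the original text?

ZXJNHZHTJSAU

O(14): 14−15=-1≡25 → Z
M(12): 12−15=-3≡23 → X
Y(24): 24−15=9 → J
C(2): 2−15=-13≡13 → N
W(22): 22−15=7 → H
O(14): 14−15=-1≡25 → Z
W(22): 22−15=7 → H
I(8): 8−15=-7≡19 → T
Y(24): 24−15=9 → J
H(7): 7−15=-8≡18 → S
P(15): 15−15=0 → A
J(9): 9−15=-6≡20 → U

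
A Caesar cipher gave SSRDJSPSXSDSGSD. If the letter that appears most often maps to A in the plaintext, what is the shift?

18

The most frequent ciphertext letter is S (appears 7 times).
S is position 18; A is position 0.
Shift = 18.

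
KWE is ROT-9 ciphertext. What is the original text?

K(10): 10−9=1 → B
W(22): 22−9=13 → N
E(4): 4−9=-5≡21 → V

BNV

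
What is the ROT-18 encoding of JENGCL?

J(9): 9+18=27≡1 → B
E(4): 4+18=22 → W
N(13): 13+18=31≡5 → F
G(6): 6+18=24 → Y
C(2): 2+18=20 → U
L(11): 11+18=29≡3 → D

BWFYUD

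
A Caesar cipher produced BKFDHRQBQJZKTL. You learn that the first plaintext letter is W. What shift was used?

5

From the crib: B(1)−W(22)=-21≡5, so the shift is 5.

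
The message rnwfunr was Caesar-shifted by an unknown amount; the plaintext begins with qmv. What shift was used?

From the crib: r(17)−q(16)=1, so the shift is 1.

1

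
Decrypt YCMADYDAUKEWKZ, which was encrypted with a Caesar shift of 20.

Y(24): 24−20=4 → E
C(2): 2−20=-18≡8 → I
M(12): 12−20=-8≡18 → S
A(0): 0−20=-20≡6 → G
D(3): 3−20=-17≡9 → J
Y(24): 24−20=4 → E
D(3): 3−20=-17≡9 → J
A(0): 0−20=-20≡6 → G
U(20): 20−20=0 → A
K(10): 10−20=-10≡16 → Q
E(4): 4−20=-16≡10 → K
W(22): 22−20=2 → C
K(10): 10−20=-10≡16 → Q
Z(25): 25−20=5 → F

EISGJEJGAQKCQF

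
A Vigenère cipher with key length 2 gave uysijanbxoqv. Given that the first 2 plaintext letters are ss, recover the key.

cg

Subtract each crib letter from the matching ciphertext letter (mod 26):
u(20)−s(18)=2 → c
y(24)−s(18)=6 → g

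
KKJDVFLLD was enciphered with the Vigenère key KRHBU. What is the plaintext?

ATCCBVUEC

Repeat the key across the ciphertext: KRHBUKRHB
K(10)−K(10): 0 → A
K(10)−R(17): -7≡19 → T
J(9)−H(7): 2 → C
D(3)−B(1): 2 → C
V(21)−U(20): 1 → B
F(5)−K(10): -5≡21 → V
L(11)−R(17): -6≡20 → U
L(11)−H(7): 4 → E
D(3)−B(1): 2 → C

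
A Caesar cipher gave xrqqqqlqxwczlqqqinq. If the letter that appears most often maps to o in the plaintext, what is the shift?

The most frequent ciphertext letter is q (appears 9 times).
q is position 16; o is position 14.
Shift = 2.

2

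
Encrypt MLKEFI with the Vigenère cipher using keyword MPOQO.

Repeat the key across the message: MPOQOM
M(12)+M(12): 24 → Y
L(11)+P(15): 26≡0 → A
K(10)+O(14): 24 → Y
E(4)+Q(16): 20 → U
F(5)+O(14): 19 → T
I(8)+M(12): 20 → U

YAYUTU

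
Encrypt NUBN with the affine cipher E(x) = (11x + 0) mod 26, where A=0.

NMLN

N(13): 11·13+0=143≡13 → N
U(20): 11·20+0=220≡12 → M
B(1): 11·1+0=11 → L
N(13): 11·13+0=143≡13 → N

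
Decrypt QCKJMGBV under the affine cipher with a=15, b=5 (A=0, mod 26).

The inverse of 15 mod 26 is 7, since 15·7=105≡1. Apply D(y)=7·(y−5) mod 26:
Q(16): 7·(16−5)=77≡25 → Z
C(2): 7·(2−5)=-21≡5 → F
K(10): 7·(10−5)=35≡9 → J
J(9): 7·(9−5)=28≡2 → C
M(12): 7·(12−5)=49≡23 → X
G(6): 7·(6−5)=7 → H
B(1): 7·(1−5)=-28≡24 → Y
V(21): 7·(21−5)=112≡8 → I

ZFJCXHYI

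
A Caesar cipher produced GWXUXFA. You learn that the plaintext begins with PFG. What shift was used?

17

From the crib: G(6)−P(15)=-9≡17, so the shift is 17.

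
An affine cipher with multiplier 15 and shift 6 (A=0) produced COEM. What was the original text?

YEMQ

The inverse of 15 mod 26 is 7, since 15·7=105≡1. Apply D(y)=7·(y−6) mod 26:
C(2): 7·(2−6)=-28≡24 → Y
O(14): 7·(14−6)=56≡4 → E
E(4): 7·(4−6)=-14≡12 → M
M(12): 7·(12−6)=42≡16 → Q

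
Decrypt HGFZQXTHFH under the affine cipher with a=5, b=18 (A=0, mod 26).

The inverse of 5 mod 26 is 21, since 5·21=105≡1. Apply D(y)=21·(y−18) mod 26:
H(7): 21·(7−18)=-231≡3 → D
G(6): 21·(6−18)=-252≡8 → I
F(5): 21·(5−18)=-273≡13 → N
Z(25): 21·(25−18)=147≡17 → R
Q(16): 21·(16−18)=-42≡10 → K
X(23): 21·(23−18)=105≡1 → B
T(19): 21·(19−18)=21 → V
H(7): 21·(7−18)=-231≡3 → D
F(5): 21·(5−18)=-273≡13 → N
H(7): 21·(7−18)=-231≡3 → D

DINRKBVDND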